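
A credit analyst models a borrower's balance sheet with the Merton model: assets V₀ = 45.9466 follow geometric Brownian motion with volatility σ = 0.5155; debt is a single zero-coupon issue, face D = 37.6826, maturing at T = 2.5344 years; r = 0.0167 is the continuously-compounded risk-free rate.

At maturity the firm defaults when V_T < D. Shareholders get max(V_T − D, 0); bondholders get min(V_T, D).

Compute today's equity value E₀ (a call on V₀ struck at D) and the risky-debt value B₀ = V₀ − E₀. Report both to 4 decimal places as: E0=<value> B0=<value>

Apply the equity-as-call identities (strike 37.6826, horizon 2.5344 years):
d₁ = [ln(V₀/D) + (r + σ²/2)T] / (σ√T)
   = [ln(45.9466/37.6826) + (0.0167 + 0.5·0.5155²)·2.5344] / (0.5155·√2.5344)
   = [0.198281 + 0.379071] / 0.820666 = 0.703517
d₂ = d₁ − σ√T = 0.703517 − 0.820666 = -0.117149
N(d₁) = 0.759133,  N(d₂) = 0.453371,  e^(−rT) = 0.958559
E₀ = V₀·N(d₁) − D·e^(−rT)·N(d₂)
   = 45.9466·0.759133 − 37.6826·0.958559·0.453371 = 18.503378
B₀ = V₀ − E₀ = 45.9466 − 18.503378 = 27.443222

E0=18.5034 B0=27.4432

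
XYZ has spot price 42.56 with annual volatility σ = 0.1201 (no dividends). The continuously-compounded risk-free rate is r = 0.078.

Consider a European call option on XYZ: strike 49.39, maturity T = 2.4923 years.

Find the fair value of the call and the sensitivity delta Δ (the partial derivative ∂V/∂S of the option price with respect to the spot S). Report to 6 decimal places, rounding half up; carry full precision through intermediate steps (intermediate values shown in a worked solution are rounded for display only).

σ√T = 0.1201·√2.4923 = 0.189602
d₁ = (ln(S/K) + (r+σ²/2)T) / (σ√T) = (ln(42.56/49.39) + (0.078+0.1201²/2)·2.4923) / 0.189602 = (-0.148833 + 0.212374) / 0.189602 = 0.335127
d₂ = d₁ − σ√T = 0.335127 − 0.189602 = 0.145525
e^{−rT} = 0.823329
N(d₁) = 0.631235,  N(d₂) = 0.557852
Call price V = S·N(d₁) − K·e^{−rT}·N(d₂) = 26.865374 − 22.684604 = 4.180770
Δ = N(d₁) = 0.631235

price = 4.180770
Δ = 0.631235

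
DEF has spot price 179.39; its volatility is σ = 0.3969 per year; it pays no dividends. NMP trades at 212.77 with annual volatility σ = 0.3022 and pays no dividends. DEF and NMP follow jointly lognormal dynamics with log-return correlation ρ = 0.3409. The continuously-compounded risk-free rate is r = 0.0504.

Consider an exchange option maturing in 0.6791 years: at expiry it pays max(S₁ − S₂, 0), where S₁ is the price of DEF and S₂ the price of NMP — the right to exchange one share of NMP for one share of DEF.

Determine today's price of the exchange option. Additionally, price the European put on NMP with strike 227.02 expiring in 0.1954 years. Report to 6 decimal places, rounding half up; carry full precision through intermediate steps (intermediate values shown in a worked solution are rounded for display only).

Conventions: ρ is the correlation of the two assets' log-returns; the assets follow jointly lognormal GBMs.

σ_eff = √(σ₁² + σ₂² − 2ρσ₁σ₂) = √(0.3969² + 0.3022² − 2·0.3409·0.3969·0.3022) = 0.408751
d₁ = (ln(S₁/S₂) + (q₂ − q₁ + σ_eff²/2)T) / (σ_eff√T) = (ln(179.39/212.77) + (0.0 − 0.0 + 0.083539)·0.6791) / 0.336841 = -0.338196
d₂ = d₁ − σ_eff√T = -0.338196 − 0.336841 = -0.675038
N(d₁) = 0.367608,  N(d₂) = 0.249826
V = S₁·e^{−q₁T}·N(d₁) − S₂·e^{−q₂T}·N(d₂) = 65.945135 − 53.155460 = 12.789674
[vanilla: NMP put K=227.02]
σ√T = 0.3022·√0.1954 = 0.133585
d₁ = (ln(S/K) + (r+σ²/2)T) / (σ√T) = (ln(212.77/227.02) + (0.0504+0.3022²/2)·0.1954) / 0.133585 = (-0.064826 + 0.018771) / 0.133585 = -0.344768
d₂ = d₁ − σ√T = -0.344768 − 0.133585 = -0.478353
e^{−rT} = 0.990200
N(−d₁) = 0.634866,  N(−d₂) = 0.683800
price = K·e^{−rT}·N(−d₂) − S·N(−d₁) = 153.715091 − 135.080367 = 18.634724

exchange price = 12.789674
price(NMP put K=227.02) = 18.634724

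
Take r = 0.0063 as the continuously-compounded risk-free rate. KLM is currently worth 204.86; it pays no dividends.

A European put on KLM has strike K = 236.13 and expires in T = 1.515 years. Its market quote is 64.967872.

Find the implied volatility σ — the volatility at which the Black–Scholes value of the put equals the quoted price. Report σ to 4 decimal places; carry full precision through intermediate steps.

sigma = 0.4626

At σ = 0.4626 the Black–Scholes value reproduces the quote:
σ√T = 0.4626·√1.515 = 0.569393
d₁ = (ln(S/K) + (r+σ²/2)T) / (σ√T) = (ln(204.86/236.13) + (0.0063+0.4626²/2)·1.515) / 0.569393 = (-0.142056 + 0.171649) / 0.569393 = 0.051973
d₂ = d₁ − σ√T = 0.051973 − 0.569393 = -0.517420
e^{−rT} = 0.990501
N(−d₁) = 0.479275,  N(−d₂) = 0.697569
V = K·e^{−rT}·N(−d₂) − S·N(−d₁) = 163.152194 − 98.184322 = 64.967872 (the observed quote) — the price is monotone increasing in volatility, hence this σ is the only solution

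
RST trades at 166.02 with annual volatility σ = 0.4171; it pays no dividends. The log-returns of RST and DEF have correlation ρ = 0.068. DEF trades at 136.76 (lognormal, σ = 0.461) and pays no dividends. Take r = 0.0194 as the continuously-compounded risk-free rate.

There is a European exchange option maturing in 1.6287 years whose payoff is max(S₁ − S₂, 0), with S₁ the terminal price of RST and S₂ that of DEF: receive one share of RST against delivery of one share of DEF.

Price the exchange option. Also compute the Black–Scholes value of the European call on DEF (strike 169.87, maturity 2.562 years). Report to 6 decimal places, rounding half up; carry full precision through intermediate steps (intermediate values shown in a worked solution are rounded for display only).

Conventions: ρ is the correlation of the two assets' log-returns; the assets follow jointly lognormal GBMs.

exchange price = 61.155846
price(DEF call K=169.87) = 31.551275

σ_eff = √(σ₁² + σ₂² − 2ρσ₁σ₂) = √(0.4171² + 0.461² − 2·0.068·0.4171·0.461) = 0.600286
d₁ = (ln(S₁/S₂) + (q₂ − q₁ + σ_eff²/2)T) / (σ_eff√T) = (ln(166.02/136.76) + (0.0 − 0.0 + 0.180171)·1.6287) / 0.766088 = 0.636123
d₂ = d₁ − σ_eff√T = 0.636123 − 0.766088 = -0.129965
N(d₁) = 0.737652,  N(d₂) = 0.448297
V = S₁·e^{−q₁T}·N(d₁) − S₂·e^{−q₂T}·N(d₂) = 122.464956 − 61.309109 = 61.155846
[vanilla: DEF call K=169.87]
σ√T = 0.461·√2.562 = 0.737888
d₁ = (ln(S/K) + (r+σ²/2)T) / (σ√T) = (ln(136.76/169.87) + (0.0194+0.461²/2)·2.562) / 0.737888 = (-0.216806 + 0.321942) / 0.737888 = 0.142483
d₂ = d₁ − σ√T = 0.142483 − 0.737888 = -0.595405
e^{−rT} = 0.951512
N(d₁) = 0.556651,  N(d₂) = 0.275786
price = S·N(d₁) − K·e^{−rT}·N(d₂) = 76.127543 − 44.576268 = 31.551275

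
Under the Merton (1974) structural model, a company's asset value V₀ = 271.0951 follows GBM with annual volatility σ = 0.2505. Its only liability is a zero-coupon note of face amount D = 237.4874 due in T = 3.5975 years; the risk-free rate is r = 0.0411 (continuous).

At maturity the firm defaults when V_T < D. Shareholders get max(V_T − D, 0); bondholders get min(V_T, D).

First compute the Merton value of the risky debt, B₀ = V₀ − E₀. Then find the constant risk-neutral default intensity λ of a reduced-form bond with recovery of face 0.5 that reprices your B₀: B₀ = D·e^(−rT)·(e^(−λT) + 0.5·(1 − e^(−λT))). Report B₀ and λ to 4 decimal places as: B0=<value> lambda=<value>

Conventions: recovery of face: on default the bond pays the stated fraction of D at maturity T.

B0=185.9316 lambda=0.0568

Work the structural quantities from V₀ = 271.0951 against face 237.4874:
d₁ = [ln(V₀/D) + (r + σ²/2)T] / (σ√T)
   = [ln(271.0951/237.4874) + (0.0411 + 0.5·0.2505²)·3.5975] / (0.2505·√3.5975)
   = [0.132355 + 0.260729] / 0.475125 = 0.827328
d₂ = d₁ − σ√T = 0.827328 − 0.475125 = 0.352203
N(d₁) = 0.795974,  N(d₂) = 0.637657,  e^(−rT) = 0.862554
E₀ = V₀·N(d₁) − D·e^(−rT)·N(d₂)
   = 271.0951·0.795974 − 237.4874·0.862554·0.637657 = 85.163452
B₀ = V₀ − E₀ = 271.0951 − 85.163452 = 185.931648
e^(−λT) = (B₀·e^(rT)/D − 0.5)/(1 − 0.5) = (185.9316·1.159347/237.4874 − 0.5)/0.5 = 0.81533264
λ = −ln(0.81533264)/3.5975 = 0.056750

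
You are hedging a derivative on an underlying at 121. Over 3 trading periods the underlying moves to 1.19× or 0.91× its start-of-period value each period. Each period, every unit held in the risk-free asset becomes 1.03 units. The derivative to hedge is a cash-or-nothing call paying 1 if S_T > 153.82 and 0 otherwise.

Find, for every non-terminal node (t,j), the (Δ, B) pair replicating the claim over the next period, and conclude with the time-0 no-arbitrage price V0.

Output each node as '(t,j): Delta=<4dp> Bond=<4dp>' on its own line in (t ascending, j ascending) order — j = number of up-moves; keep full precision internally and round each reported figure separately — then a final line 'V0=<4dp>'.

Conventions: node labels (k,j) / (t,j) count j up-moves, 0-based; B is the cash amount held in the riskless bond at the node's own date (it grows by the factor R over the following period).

(0,0): Delta=0.0136 Bond=-1.2887
(1,0): Delta=0.0135 Bond=-1.3129
(1,1): Delta=0.0138 Bond=-1.3466
(2,0): Delta=0.0000 Bond=0.0000
(2,1): Delta=0.0273 Bond=-3.1553
(2,2): Delta=0.0000 Bond=0.9709
V0=0.3602

Arbitrage-free pricing uses the up-move probability p* = (R−d)/(u−d) = 0.4286, discounting each step at R = 1.03.
Payoffs at expiry: V(3,0)=0.0000, V(3,1)=0.0000, V(3,2)=1.0000, V(3,3)=1.0000
  t=2,j=0: stock 100.2001 → up 119.2381 (V=0.0000), down 91.1821 (V=0.0000). Price 0.0000; hedge Δ=0.0000, bond B=0.0000.
  t=2,j=1: stock 131.0309 → up 155.9268 (V=1.0000), down 119.2381 (V=0.0000). Price 0.4161; hedge Δ=0.0273, bond B=-3.1553.
  t=2,j=2: stock 171.3481 → up 203.9042 (V=1.0000), down 155.9268 (V=1.0000). Price 0.9709; hedge Δ=0.0000, bond B=0.9709.
  t=1,j=0: stock 110.1100 → up 131.0309 (V=0.4161), down 100.2001 (V=0.0000). Price 0.1731; hedge Δ=0.0135, bond B=-1.3129.
  t=1,j=1: stock 143.9900 → up 171.3481 (V=0.9709), down 131.0309 (V=0.4161). Price 0.6348; hedge Δ=0.0138, bond B=-1.3466.
  t=0,j=0: stock 121.0000 → up 143.9900 (V=0.6348), down 110.1100 (V=0.1731). Price 0.3602; hedge Δ=0.0136, bond B=-1.2887.
Check: Δ(0,0)·S0 + B(0,0) = 0.3602 = V0.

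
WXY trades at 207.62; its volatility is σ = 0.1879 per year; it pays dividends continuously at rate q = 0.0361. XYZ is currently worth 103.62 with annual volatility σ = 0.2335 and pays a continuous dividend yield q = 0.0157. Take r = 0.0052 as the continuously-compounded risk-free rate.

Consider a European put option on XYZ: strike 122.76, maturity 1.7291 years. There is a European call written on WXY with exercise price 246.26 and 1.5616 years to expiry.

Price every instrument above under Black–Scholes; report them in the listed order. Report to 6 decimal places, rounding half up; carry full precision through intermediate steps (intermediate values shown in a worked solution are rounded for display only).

[XYZ put K=122.76]
σ√T = 0.2335·√1.7291 = 0.307041
d₁ = (ln(S/K) + (r−q+σ²/2)T) / (σ√T) = (ln(103.62/122.76) + (0.0052−0.0157+0.2335²/2)·1.7291) / 0.307041 = (-0.169501 + 0.028982) / 0.307041 = -0.457656
d₂ = d₁ − σ√T = -0.457656 − 0.307041 = -0.764697
e^{−rT} = 0.991049
e^{−qT} = 0.973218
N(−d₁) = 0.676400,  N(−d₂) = 0.777774
price = K·e^{−rT}·N(−d₂) − S·e^{−qT}·N(−d₁) = 94.624896 − 68.211481 = 26.413416
[WXY call K=246.26]
σ√T = 0.1879·√1.5616 = 0.234807
d₁ = (ln(S/K) + (r−q+σ²/2)T) / (σ√T) = (ln(207.62/246.26) + (0.0052−0.0361+0.1879²/2)·1.5616) / 0.234807 = (-0.170678 − 0.020686) / 0.234807 = -0.814986
d₂ = d₁ − σ√T = -0.814986 − 0.234807 = -1.049793
e^{−rT} = 0.991913
e^{−qT} = 0.945186
N(d₁) = 0.207540,  N(d₂) = 0.146907
price = S·e^{−qT}·N(d₁) − K·e^{−rT}·N(d₂) = 40.727597 − 35.884655 = 4.842942

price(XYZ put K=122.76) = 26.413416
price(WXY call K=246.26) = 4.842942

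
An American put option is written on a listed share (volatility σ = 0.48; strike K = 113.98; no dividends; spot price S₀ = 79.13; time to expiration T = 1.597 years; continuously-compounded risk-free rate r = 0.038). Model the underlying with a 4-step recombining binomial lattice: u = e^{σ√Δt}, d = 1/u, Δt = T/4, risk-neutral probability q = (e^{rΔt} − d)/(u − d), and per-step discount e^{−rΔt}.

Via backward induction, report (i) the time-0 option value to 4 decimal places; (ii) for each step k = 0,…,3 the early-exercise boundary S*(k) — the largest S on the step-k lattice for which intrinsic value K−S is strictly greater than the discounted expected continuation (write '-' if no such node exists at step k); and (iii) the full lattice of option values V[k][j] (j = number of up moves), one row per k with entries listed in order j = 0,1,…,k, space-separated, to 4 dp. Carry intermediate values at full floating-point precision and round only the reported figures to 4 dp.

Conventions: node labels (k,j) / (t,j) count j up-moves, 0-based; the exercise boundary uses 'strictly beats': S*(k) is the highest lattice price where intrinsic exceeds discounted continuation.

price = 41.3635
boundary = - 58.4282 43.1423 58.4282
tree:
41.3635
55.5518 25.3988
70.8377 38.4830 10.2430
82.1245 55.5518 18.8936 0.0000
90.4585 70.8377 34.8500 0.0000 0.0000

Δt=0.39925, u=1.35431, d=0.73838, q=0.44957, disc=e^(-rΔt)=0.98494
k=4 terminal: V=max(K-S,0) → 90.4585 70.8377 34.8500 0.0000 0.0000
k=3: j=0 S=31.8555 intr=82.1245 cont=80.4083 V=82.1245[EX]; j=1 S=58.4282 intr=55.5518 cont=53.8356 V=55.5518[EX]; j=2 S=107.1667 intr=6.8133 cont=18.8936 V=18.8936[hold]; j=3 S=196.5612 intr=0.0000 cont=0.0000 V=0.0000[hold]  S*(3)=58.4282
k=2: j=0 S=43.1423 intr=70.8377 cont=69.1215 V=70.8377[EX]; j=1 S=79.1300 intr=34.8500 cont=38.4830 V=38.4830[hold]; j=2 S=145.1373 intr=0.0000 cont=10.2430 V=10.2430[hold]  S*(2)=43.1423
k=1: j=0 S=58.4282 intr=55.5518 cont=55.4443 V=55.5518[EX]; j=1 S=107.1667 intr=6.8133 cont=25.3988 V=25.3988[hold]  S*(1)=58.4282
k=0: j=0 S=79.1300 intr=34.8500 cont=41.3635 V=41.3635[hold]  S*(0)=-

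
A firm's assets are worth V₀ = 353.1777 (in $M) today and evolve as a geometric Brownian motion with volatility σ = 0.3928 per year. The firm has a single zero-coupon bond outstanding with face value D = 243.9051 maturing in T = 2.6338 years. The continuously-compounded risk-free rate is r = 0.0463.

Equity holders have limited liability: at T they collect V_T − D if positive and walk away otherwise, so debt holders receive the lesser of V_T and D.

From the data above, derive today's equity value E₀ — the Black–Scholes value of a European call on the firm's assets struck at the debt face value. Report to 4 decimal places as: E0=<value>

E0=158.8507

Equity is a call on the firm's assets struck at D = 243.9051:
d₁ = [ln(V₀/D) + (r + σ²/2)T] / (σ√T)
   = [ln(353.1777/243.9051) + (0.0463 + 0.5·0.3928²)·2.6338] / (0.3928·√2.6338)
   = [0.370192 + 0.325132] / 0.637475 = 1.090748
d₂ = d₁ − σ√T = 1.090748 − 0.637475 = 0.453273
N(d₁) = 0.862308,  N(d₂) = 0.674824,  e^(−rT) = 0.885197
E₀ = V₀·N(d₁) − D·e^(−rT)·N(d₂)
   = 353.1777·0.862308 − 243.9051·0.885197·0.674824 = 158.850720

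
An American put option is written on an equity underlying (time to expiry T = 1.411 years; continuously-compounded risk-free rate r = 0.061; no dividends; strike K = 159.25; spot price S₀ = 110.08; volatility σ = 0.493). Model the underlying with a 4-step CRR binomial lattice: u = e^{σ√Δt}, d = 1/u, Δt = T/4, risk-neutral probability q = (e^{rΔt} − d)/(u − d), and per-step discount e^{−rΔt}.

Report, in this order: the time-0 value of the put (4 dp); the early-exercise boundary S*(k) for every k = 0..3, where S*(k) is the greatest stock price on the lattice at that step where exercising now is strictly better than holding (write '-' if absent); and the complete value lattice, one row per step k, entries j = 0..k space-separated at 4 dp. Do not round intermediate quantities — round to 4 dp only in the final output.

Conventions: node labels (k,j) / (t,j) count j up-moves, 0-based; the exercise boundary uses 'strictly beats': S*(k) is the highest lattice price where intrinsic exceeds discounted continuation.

price = 55.6758
boundary = - 82.1380 61.2887 82.1380
tree:
55.6758
77.1120 33.5171
97.9613 52.1706 13.5347
113.5184 77.1120 25.7973 0.0000
125.1266 97.9613 49.1700 0.0000 0.0000

Δt=0.35275  u=1.34018  d=0.74617  q=0.46393  discount=0.97871
step 4 (expiry): payoffs max(K−S,0) = 125.1266 97.9613 49.1700 0.0000 0.0000
step 3: (k=3,j=0): S=45.7316, K−S=113.5184, hold=110.1284 ⇒ V=113.5184 exercise | (k=3,j=1): S=82.1380, K−S=77.1120, hold=73.7219 ⇒ V=77.1120 exercise | (k=3,j=2): S=147.5274, K−S=11.7226, hold=25.7973 ⇒ V=25.7973 continue | (k=3,j=3): S=264.9726, K−S=0.0000, hold=0.0000 ⇒ V=0.0000 continue  boundary S*=82.1380
step 2: (k=2,j=0): S=61.2887, K−S=97.9613, hold=94.5712 ⇒ V=97.9613 exercise | (k=2,j=1): S=110.0800, K−S=49.1700, hold=52.1706 ⇒ V=52.1706 continue | (k=2,j=2): S=197.7137, K−S=0.0000, hold=13.5347 ⇒ V=13.5347 continue  boundary S*=61.2887
step 1: (k=1,j=0): S=82.1380, K−S=77.1120, hold=75.0843 ⇒ V=77.1120 exercise | (k=1,j=1): S=147.5274, K−S=11.7226, hold=33.5171 ⇒ V=33.5171 continue  boundary S*=82.1380
step 0: (k=0,j=0): S=110.0800, K−S=49.1700, hold=55.6758 ⇒ V=55.6758 continue  boundary S*=-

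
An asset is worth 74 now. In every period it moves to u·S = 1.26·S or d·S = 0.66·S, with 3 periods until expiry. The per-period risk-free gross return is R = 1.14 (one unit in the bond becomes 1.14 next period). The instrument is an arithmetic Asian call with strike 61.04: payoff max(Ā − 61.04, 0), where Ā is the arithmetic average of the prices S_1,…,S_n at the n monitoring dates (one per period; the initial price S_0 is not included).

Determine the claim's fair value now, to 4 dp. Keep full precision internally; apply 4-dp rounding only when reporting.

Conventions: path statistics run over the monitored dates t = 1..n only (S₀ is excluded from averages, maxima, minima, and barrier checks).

price = 24.9030

No-arbitrage gives p* = (R−d)/(u−d) = 0.8000: enumerate every path, weight its payoff by its p*-probability, and discount by R^3.
Enumerate all 2^3 = 8 price paths (U = up ×1.26, D = down ×0.66); each path with k up-moves has probability p*^k·(1−p*)^(3−k).
DDD: Ā=34.1164, payoff=0.0000, prob=0.008000
UDD: Ā=65.1312, payoff=4.0912, prob=0.032000
DUD: Ā=50.3312, payoff=0.0000, prob=0.032000
UUD: Ā=96.0869, payoff=35.0469, prob=0.128000
DDU: Ā=40.5632, payoff=0.0000, prob=0.032000
UDU: Ā=77.4389, payoff=16.3989, prob=0.128000
DUU: Ā=62.6389, payoff=1.5989, prob=0.128000
UUU: Ā=119.5834, payoff=58.5434, prob=0.512000
Price = Σ prob·payoff / R^3 = 36.894877 / 1.481544 = 24.9030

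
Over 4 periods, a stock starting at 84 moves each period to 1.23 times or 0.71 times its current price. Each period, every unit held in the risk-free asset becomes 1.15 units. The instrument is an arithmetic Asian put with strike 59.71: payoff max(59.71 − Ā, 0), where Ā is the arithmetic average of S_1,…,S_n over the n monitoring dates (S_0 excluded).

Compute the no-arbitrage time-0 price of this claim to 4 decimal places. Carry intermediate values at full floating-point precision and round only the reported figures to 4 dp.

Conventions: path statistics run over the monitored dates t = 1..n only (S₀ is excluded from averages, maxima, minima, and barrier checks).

price = 0.1162

Under the martingale measure an up-move has probability p* = 0.8462; value the claim as the probability-weighted average of per-path payoffs, discounted 4 periods at R = 1.15.
Enumerate all 2^4 = 16 price paths (U = up ×1.23, D = down ×0.71); each path with k up-moves has probability p*^k·(1−p*)^(4−k).
DDDD: Ā=38.3487, payoff=21.3613, prob=0.000560
UDDD: Ā=66.4350, payoff=0.0000, prob=0.003081
DUDD: Ā=55.5150, payoff=4.1950, prob=0.003081
UUDD: Ā=96.1739, payoff=0.0000, prob=0.016946
DDUD: Ā=47.7618, payoff=11.9482, prob=0.003081
UDUD: Ā=82.7423, payoff=0.0000, prob=0.016946
DUUD: Ā=71.8223, payoff=0.0000, prob=0.016946
UUUD: Ā=124.4246, payoff=0.0000, prob=0.093204
DDDU: Ā=42.2571, payoff=17.4529, prob=0.003081
UDDU: Ā=73.2059, payoff=0.0000, prob=0.016946
DUDU: Ā=62.2859, payoff=0.0000, prob=0.016946
UUDU: Ā=107.9038, payoff=0.0000, prob=0.093204
DDUU: Ā=54.5327, payoff=5.1773, prob=0.016946
UDUU: Ā=94.4722, payoff=0.0000, prob=0.093204
DUUU: Ā=83.5522, payoff=0.0000, prob=0.093204
UUUU: Ā=144.7453, payoff=0.0000, prob=0.512622
Price = Σ prob·payoff / R^4 = 0.203216 / 1.749006 = 0.1162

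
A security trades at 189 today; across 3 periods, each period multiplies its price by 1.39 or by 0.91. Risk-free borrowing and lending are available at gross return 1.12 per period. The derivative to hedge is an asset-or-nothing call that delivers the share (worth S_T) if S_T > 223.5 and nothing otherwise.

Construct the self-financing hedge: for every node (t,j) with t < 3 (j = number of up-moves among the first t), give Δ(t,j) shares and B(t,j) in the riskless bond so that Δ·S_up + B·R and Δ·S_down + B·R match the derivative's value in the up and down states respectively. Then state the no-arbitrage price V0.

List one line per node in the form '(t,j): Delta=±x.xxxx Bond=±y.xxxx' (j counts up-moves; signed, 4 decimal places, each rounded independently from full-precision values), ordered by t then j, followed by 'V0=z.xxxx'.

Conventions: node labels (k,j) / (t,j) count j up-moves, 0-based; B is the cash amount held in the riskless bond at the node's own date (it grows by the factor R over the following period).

No-arbitrage ⇒ martingale measure with p* = (R−d)/(u−d) = 0.4375.
Terminal payoffs: V(3,0)=0.0000, V(3,1)=0.0000, V(3,2)=332.3019, V(3,3)=507.5820
(2,0): S=156.5109. Δ = (V_up−V_dn)/(S_up−S_dn) = (0.0000−0.0000)/(217.5502−142.4249) = 0.0000. V = [p*·0.0000 + (1−p*)·0.0000]/1.12 = 0.0000. B = V − Δ·S = 0.0000.
(2,1): S=239.0661. Δ = (V_up−V_dn)/(S_up−S_dn) = (332.3019−0.0000)/(332.3019−217.5502) = 2.8958. V = [p*·332.3019 + (1−p*)·0.0000]/1.12 = 129.8054. B = V − Δ·S = -562.4902.
(2,2): S=365.1669. Δ = (V_up−V_dn)/(S_up−S_dn) = (507.5820−332.3019)/(507.5820−332.3019) = 1.0000. V = [p*·507.5820 + (1−p*)·332.3019]/1.12 = 365.1669. B = V − Δ·S = 0.0000.
(1,0): S=171.9900. Δ = (V_up−V_dn)/(S_up−S_dn) = (129.8054−0.0000)/(239.0661−156.5109) = 1.5723. V = [p*·129.8054 + (1−p*)·0.0000]/1.12 = 50.7052. B = V − Δ·S = -219.7227.
(1,1): S=262.7100. Δ = (V_up−V_dn)/(S_up−S_dn) = (365.1669−129.8054)/(365.1669−239.0661) = 1.8665. V = [p*·365.1669 + (1−p*)·129.8054]/1.12 = 207.8358. B = V − Δ·S = -282.5006.
(0,0): S=189.0000. Δ = (V_up−V_dn)/(S_up−S_dn) = (207.8358−50.7052)/(262.7100−171.9900) = 1.7320. V = [p*·207.8358 + (1−p*)·50.7052]/1.12 = 106.6517. B = V − Δ·S = -220.7036.
Sanity check at the root: Δ(0,0)·S0 + B(0,0) reproduces V0 = 106.6517.

(0,0): Delta=1.7320 Bond=-220.7036
(1,0): Delta=1.5723 Bond=-219.7227
(1,1): Delta=1.8665 Bond=-282.5006
(2,0): Delta=0.0000 Bond=0.0000
(2,1): Delta=2.8958 Bond=-562.4902
(2,2): Delta=1.0000 Bond=0.0000
V0=106.6517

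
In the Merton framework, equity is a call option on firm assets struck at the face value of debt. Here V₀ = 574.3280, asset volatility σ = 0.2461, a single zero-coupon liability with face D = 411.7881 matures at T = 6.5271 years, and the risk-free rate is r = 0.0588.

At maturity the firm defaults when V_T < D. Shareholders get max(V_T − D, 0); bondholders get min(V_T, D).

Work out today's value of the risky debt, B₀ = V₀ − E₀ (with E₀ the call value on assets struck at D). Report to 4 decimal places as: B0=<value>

B0=265.0484

Apply the equity-as-call identities (strike 411.7881, horizon 6.5271 years):
d₁ = [ln(V₀/D) + (r + σ²/2)T] / (σ√T)
   = [ln(574.3280/411.7881) + (0.0588 + 0.5·0.2461²)·6.5271] / (0.2461·√6.5271)
   = [0.332692 + 0.581451] / 0.628741 = 1.453926
d₂ = d₁ − σ√T = 1.453926 − 0.628741 = 0.825185
N(d₁) = 0.927017,  N(d₂) = 0.795367,  e^(−rT) = 0.681272
E₀ = V₀·N(d₁) − D·e^(−rT)·N(d₂)
   = 574.3280·0.927017 − 411.7881·0.681272·0.795367 = 309.279602
B₀ = V₀ − E₀ = 574.3280 − 309.279602 = 265.048398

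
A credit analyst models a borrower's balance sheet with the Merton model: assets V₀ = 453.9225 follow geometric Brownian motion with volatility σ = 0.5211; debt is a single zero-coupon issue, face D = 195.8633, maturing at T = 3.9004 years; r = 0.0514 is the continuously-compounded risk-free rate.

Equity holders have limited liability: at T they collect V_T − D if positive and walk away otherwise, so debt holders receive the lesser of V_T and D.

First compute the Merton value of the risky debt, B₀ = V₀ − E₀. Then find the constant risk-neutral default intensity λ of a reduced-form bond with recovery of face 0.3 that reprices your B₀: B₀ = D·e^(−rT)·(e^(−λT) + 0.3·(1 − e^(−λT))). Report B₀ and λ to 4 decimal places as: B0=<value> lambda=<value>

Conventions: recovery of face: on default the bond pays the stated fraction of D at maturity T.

B0=139.4780 lambda=0.0526

Equity is a call on the firm's assets struck at D = 195.8633:
d₁ = [ln(V₀/D) + (r + σ²/2)T] / (σ√T)
   = [ln(453.9225/195.8633) + (0.0514 + 0.5·0.5211²)·3.9004] / (0.5211·√3.9004)
   = [0.840510 + 0.730048] / 1.029143 = 1.526083
d₂ = d₁ − σ√T = 1.526083 − 1.029143 = 0.496940
N(d₁) = 0.936505,  N(d₂) = 0.690384,  e^(−rT) = 0.818337
E₀ = V₀·N(d₁) − D·e^(−rT)·N(d₂)
   = 453.9225·0.936505 − 195.8633·0.818337·0.690384 = 314.444502
B₀ = V₀ − E₀ = 453.9225 − 314.444502 = 139.477998
e^(−λT) = (B₀·e^(rT)/D − 0.3)/(1 − 0.3) = (139.4780·1.221990/195.8633 − 0.3)/0.7 = 0.81457477
λ = −ln(0.81457477)/3.9004 = 0.052582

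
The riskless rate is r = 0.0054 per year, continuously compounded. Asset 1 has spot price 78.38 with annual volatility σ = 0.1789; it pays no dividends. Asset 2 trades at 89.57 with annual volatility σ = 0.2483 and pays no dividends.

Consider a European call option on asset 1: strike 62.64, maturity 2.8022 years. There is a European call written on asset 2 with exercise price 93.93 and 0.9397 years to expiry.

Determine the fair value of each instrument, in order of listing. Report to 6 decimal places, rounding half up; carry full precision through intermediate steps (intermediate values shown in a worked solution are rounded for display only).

price(asset 1 call K=62.64) = 19.171800
price(asset 2 call K=93.93) = 6.959287

[asset 1 call K=62.64]
σ√T = 0.1789·√2.8022 = 0.299475
d₁ = (ln(S/K) + (r+σ²/2)T) / (σ√T) = (ln(78.38/62.64) + (0.0054+0.1789²/2)·2.8022) / 0.299475 = (0.224165 + 0.059974) / 0.299475 = 0.948792
d₂ = d₁ − σ√T = 0.948792 − 0.299475 = 0.649318
e^{−rT} = 0.984982
N(d₁) = 0.828637,  N(d₂) = 0.741933
price = S·N(d₁) − K·e^{−rT}·N(d₂) = 64.948557 − 45.776757 = 19.171800
[asset 2 call K=93.93]
σ√T = 0.2483·√0.9397 = 0.240697
d₁ = (ln(S/K) + (r+σ²/2)T) / (σ√T) = (ln(89.57/93.93) + (0.0054+0.2483²/2)·0.9397) / 0.240697 = (-0.047529 + 0.034042) / 0.240697 = -0.056035
d₂ = d₁ − σ√T = -0.056035 − 0.240697 = -0.296732
e^{−rT} = 0.994938
N(d₁) = 0.477657,  N(d₂) = 0.383336
price = S·N(d₁) − K·e^{−rT}·N(d₂) = 42.783747 − 35.824460 = 6.959287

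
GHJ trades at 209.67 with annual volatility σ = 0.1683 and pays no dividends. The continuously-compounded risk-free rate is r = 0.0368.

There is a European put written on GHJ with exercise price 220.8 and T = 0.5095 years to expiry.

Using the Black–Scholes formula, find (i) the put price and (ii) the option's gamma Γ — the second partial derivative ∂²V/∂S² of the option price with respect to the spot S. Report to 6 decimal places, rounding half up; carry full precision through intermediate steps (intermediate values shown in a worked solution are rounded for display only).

σ√T = 0.1683·√0.5095 = 0.120131
d₁ = (ln(S/K) + (r+σ²/2)T) / (σ√T) = (ln(209.67/220.8) + (0.0368+0.1683²/2)·0.5095) / 0.120131 = (-0.051722 + 0.025965) / 0.120131 = -0.214408
d₂ = d₁ − σ√T = -0.214408 − 0.120131 = -0.334539
e^{−rT} = 0.981425
N(−d₁) = 0.584885,  N(−d₂) = 0.631014
Put price V = K·e^{−rT}·N(−d₂) − S·N(−d₁) = 136.739797 − 122.632932 = 14.106865
φ(d₁) = (1/√(2π))·e^{−d₁²/2} = 0.389877
Γ = φ(d₁) / (S·σ·√T) = 0.015479

price = 14.106865
Γ = 0.015479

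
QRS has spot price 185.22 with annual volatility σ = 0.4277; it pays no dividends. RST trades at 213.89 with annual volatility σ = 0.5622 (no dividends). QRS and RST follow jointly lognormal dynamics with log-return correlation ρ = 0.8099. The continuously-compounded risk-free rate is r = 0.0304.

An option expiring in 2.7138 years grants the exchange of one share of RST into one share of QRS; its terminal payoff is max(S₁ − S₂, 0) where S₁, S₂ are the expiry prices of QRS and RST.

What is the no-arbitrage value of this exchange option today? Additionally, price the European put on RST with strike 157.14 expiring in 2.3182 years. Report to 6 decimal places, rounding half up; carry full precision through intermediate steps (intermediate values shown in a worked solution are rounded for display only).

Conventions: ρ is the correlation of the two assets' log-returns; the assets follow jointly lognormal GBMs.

σ_eff = √(σ₁² + σ₂² − 2ρσ₁σ₂) = √(0.4277² + 0.5622² − 2·0.8099·0.4277·0.5622) = 0.330924
d₁ = (ln(S₁/S₂) + (q₂ − q₁ + σ_eff²/2)T) / (σ_eff√T) = (ln(185.22/213.89) + (0.0 − 0.0 + 0.054755)·2.7138) / 0.545151 = 0.008580
d₂ = d₁ − σ_eff√T = 0.008580 − 0.545151 = -0.536571
N(d₁) = 0.503423,  N(d₂) = 0.295782
V = S₁·e^{−q₁T}·N(d₁) − S₂·e^{−q₂T}·N(d₂) = 93.243958 − 63.264790 = 29.979167
[vanilla: RST put K=157.14]
σ√T = 0.5622·√2.3182 = 0.855985
d₁ = (ln(S/K) + (r+σ²/2)T) / (σ√T) = (ln(213.89/157.14) + (0.0304+0.5622²/2)·2.3182) / 0.855985 = (0.308325 + 0.436829) / 0.855985 = 0.870521
d₂ = d₁ − σ√T = 0.870521 − 0.855985 = 0.014536
e^{−rT} = 0.931953
N(−d₁) = 0.192008,  N(−d₂) = 0.494201
price = K·e^{−rT}·N(−d₂) − S·N(−d₁) = 72.374297 − 41.068547 = 31.305751

exchange price = 29.979167
price(RST put K=157.14) = 31.305751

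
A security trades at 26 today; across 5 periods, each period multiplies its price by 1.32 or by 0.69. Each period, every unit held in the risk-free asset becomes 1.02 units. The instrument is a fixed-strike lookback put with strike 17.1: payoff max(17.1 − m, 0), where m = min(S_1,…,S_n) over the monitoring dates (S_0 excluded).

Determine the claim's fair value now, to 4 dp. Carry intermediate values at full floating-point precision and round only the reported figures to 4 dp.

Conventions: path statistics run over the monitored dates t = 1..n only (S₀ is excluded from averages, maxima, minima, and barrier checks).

Under the martingale measure an up-move has probability p* = 0.5238; value the claim as the probability-weighted average of per-path payoffs, discounted 5 periods at R = 1.02.
Enumerate all 2^5 = 32 price paths (U = up ×1.32, D = down ×0.69); each path with k up-moves has probability p*^k·(1−p*)^(5−k).
DDDDD: m=4.0665, payoff=13.0335, prob=0.024485
UDDDD: m=7.7794, payoff=9.3206, prob=0.026934
DUDDD: m=7.7794, payoff=9.3206, prob=0.026934
UUDDD: m=14.8822, payoff=2.2178, prob=0.029627
DDUDD: m=7.7794, payoff=9.3206, prob=0.026934
UDUDD: m=14.8822, payoff=2.2178, prob=0.029627
DUUDD: m=14.8822, payoff=2.2178, prob=0.029627
UUUDD: m=28.4704, payoff=0.0000, prob=0.032590
DDDUD: m=7.7794, payoff=9.3206, prob=0.026934
UDDUD: m=14.8822, payoff=2.2178, prob=0.029627
DUDUD: m=14.8822, payoff=2.2178, prob=0.029627
UUDUD: m=28.4704, payoff=0.0000, prob=0.032590
DDUUD: m=12.3786, payoff=4.7214, prob=0.029627
UDUUD: m=23.6808, payoff=0.0000, prob=0.032590
DUUUD: m=17.9400, payoff=0.0000, prob=0.032590
UUUUD: m=34.3200, payoff=0.0000, prob=0.035849
DDDDU: m=5.8935, payoff=11.2065, prob=0.026934
UDDDU: m=11.2744, payoff=5.8256, prob=0.029627
DUDDU: m=11.2744, payoff=5.8256, prob=0.029627
UUDDU: m=21.5685, payoff=0.0000, prob=0.032590
DDUDU: m=11.2744, payoff=5.8256, prob=0.029627
UDUDU: m=21.5685, payoff=0.0000, prob=0.032590
DUUDU: m=17.9400, payoff=0.0000, prob=0.032590
UUUDU: m=34.3200, payoff=0.0000, prob=0.035849
DDDUU: m=8.5412, payoff=8.5588, prob=0.029627
UDDUU: m=16.3398, payoff=0.7602, prob=0.032590
DUDUU: m=16.3398, payoff=0.7602, prob=0.032590
UUDUU: m=31.2587, payoff=0.0000, prob=0.035849
DDUUU: m=12.3786, payoff=4.7214, prob=0.032590
UDUUU: m=23.6808, payoff=0.0000, prob=0.035849
DUUUU: m=17.9400, payoff=0.0000, prob=0.035849
UUUUU: m=34.3200, payoff=0.0000, prob=0.039434
Price = Σ prob·payoff / R^5 = 3.068307 / 1.104081 = 2.7791

price = 2.7791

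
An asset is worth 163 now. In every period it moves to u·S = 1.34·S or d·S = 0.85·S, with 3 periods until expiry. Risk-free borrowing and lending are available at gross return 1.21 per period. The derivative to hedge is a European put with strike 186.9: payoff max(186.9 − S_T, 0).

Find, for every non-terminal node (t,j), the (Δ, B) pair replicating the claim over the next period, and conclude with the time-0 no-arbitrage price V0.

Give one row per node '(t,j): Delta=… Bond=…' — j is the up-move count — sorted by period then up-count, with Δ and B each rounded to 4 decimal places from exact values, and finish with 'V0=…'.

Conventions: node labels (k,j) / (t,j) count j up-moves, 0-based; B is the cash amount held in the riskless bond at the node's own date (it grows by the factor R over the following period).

(0,0): Delta=-0.1317 Bond=24.9325
(1,0): Delta=-0.4466 Bond=73.7896
(1,1): Delta=-0.0596 Bond=14.4162
(2,0): Delta=-1.0000 Bond=154.4628
(2,1): Delta=-0.3198 Bond=65.7492
(2,2): Delta=0.0000 Bond=0.0000
V0=3.4626

Under the risk-neutral measure, an up-move has probability p* = (R−d)/(u−d) = 0.7347 and values discount at R = 1.21.
At maturity the claim pays: V(3,0)=86.7976, V(3,1)=29.0916, V(3,2)=0.0000, V(3,3)=0.0000
(2,0): S=117.7675. Δ = (V_up−V_dn)/(S_up−S_dn) = (29.0916−86.7976)/(157.8084−100.1024) = -1.0000. V = [p*·29.0916 + (1−p*)·86.7976]/1.21 = 36.6953. B = V − Δ·S = 154.4628.
(2,1): S=185.6570. Δ = (V_up−V_dn)/(S_up−S_dn) = (0.0000−29.0916)/(248.7804−157.8084) = -0.3198. V = [p*·0.0000 + (1−p*)·29.0916]/1.21 = 6.3786. B = V − Δ·S = 65.7492.
(2,2): S=292.6828. Δ = (V_up−V_dn)/(S_up−S_dn) = (0.0000−0.0000)/(392.1950−248.7804) = 0.0000. V = [p*·0.0000 + (1−p*)·0.0000]/1.21 = 0.0000. B = V − Δ·S = 0.0000.
(1,0): S=138.5500. Δ = (V_up−V_dn)/(S_up−S_dn) = (6.3786−36.6953)/(185.6570−117.7675) = -0.4466. V = [p*·6.3786 + (1−p*)·36.6953]/1.21 = 11.9189. B = V − Δ·S = 73.7896.
(1,1): S=218.4200. Δ = (V_up−V_dn)/(S_up−S_dn) = (0.0000−6.3786)/(292.6828−185.6570) = -0.0596. V = [p*·0.0000 + (1−p*)·6.3786]/1.21 = 1.3986. B = V − Δ·S = 14.4162.
(0,0): S=163.0000. Δ = (V_up−V_dn)/(S_up−S_dn) = (1.3986−11.9189)/(218.4200−138.5500) = -0.1317. V = [p*·1.3986 + (1−p*)·11.9189]/1.21 = 3.4626. B = V − Δ·S = 24.9325.
As a check, the time-0 holding Δ(0,0)·S0 + B(0,0) comes to 3.4626 — exactly V0.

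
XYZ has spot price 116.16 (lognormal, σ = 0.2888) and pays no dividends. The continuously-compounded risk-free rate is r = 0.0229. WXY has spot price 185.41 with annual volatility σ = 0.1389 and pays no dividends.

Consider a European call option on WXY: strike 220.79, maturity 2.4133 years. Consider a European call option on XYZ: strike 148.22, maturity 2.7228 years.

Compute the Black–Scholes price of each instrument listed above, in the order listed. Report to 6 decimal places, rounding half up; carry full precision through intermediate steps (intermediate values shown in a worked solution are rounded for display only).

[WXY call K=220.79]
σ√T = 0.1389·√2.4133 = 0.215778
d₁ = (ln(S/K) + (r+σ²/2)T) / (σ√T) = (ln(185.41/220.79) + (0.0229+0.1389²/2)·2.4133) / 0.215778 = (-0.174642 + 0.078545) / 0.215778 = -0.445354
d₂ = d₁ − σ√T = -0.445354 − 0.215778 = -0.661132
e^{−rT} = 0.946235
N(d₁) = 0.328032,  N(d₂) = 0.254264
price = S·N(d₁) − K·e^{−rT}·N(d₂) = 60.820423 − 53.120580 = 7.699843
[XYZ call K=148.22]
σ√T = 0.2888·√2.7228 = 0.476546
d₁ = (ln(S/K) + (r+σ²/2)T) / (σ√T) = (ln(116.16/148.22) + (0.0229+0.2888²/2)·2.7228) / 0.476546 = (-0.243729 + 0.175900) / 0.476546 = -0.142334
d₂ = d₁ − σ√T = -0.142334 − 0.476546 = -0.618880
e^{−rT} = 0.939552
N(d₁) = 0.443408,  N(d₂) = 0.267998
price = S·N(d₁) − K·e^{−rT}·N(d₂) = 51.506276 − 37.321447 = 14.184829

price(WXY call K=220.79) = 7.699843
price(XYZ call K=148.22) = 14.184829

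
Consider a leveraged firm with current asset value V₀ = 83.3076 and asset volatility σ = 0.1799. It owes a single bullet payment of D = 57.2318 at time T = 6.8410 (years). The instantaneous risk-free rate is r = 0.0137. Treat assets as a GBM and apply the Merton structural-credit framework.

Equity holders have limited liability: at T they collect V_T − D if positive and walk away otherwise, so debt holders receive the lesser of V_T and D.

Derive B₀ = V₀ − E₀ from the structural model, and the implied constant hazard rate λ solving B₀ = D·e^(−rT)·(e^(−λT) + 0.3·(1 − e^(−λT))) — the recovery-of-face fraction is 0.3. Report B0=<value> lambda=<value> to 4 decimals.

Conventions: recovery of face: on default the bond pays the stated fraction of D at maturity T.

Equity is a call on the firm's assets struck at D = 57.2318:
d₁ = [ln(V₀/D) + (r + σ²/2)T] / (σ√T)
   = [ln(83.3076/57.2318) + (0.0137 + 0.5·0.1799²)·6.8410] / (0.1799·√6.8410)
   = [0.375430 + 0.204423] / 0.470534 = 1.232330
d₂ = d₁ − σ√T = 1.232330 − 0.470534 = 0.761796
N(d₁) = 0.891087,  N(d₂) = 0.776909,  e^(−rT) = 0.910536
E₀ = V₀·N(d₁) − D·e^(−rT)·N(d₂)
   = 83.3076·0.891087 − 57.2318·0.910536·0.776909 = 33.748331
B₀ = V₀ − E₀ = 83.3076 − 33.748331 = 49.559269
e^(−λT) = (B₀·e^(rT)/D − 0.3)/(1 − 0.3) = (49.5593·1.098254/57.2318 − 0.3)/0.7 = 0.93003147
λ = −ln(0.93003147)/6.8410 = 0.010603

B0=49.5593 lambda=0.0106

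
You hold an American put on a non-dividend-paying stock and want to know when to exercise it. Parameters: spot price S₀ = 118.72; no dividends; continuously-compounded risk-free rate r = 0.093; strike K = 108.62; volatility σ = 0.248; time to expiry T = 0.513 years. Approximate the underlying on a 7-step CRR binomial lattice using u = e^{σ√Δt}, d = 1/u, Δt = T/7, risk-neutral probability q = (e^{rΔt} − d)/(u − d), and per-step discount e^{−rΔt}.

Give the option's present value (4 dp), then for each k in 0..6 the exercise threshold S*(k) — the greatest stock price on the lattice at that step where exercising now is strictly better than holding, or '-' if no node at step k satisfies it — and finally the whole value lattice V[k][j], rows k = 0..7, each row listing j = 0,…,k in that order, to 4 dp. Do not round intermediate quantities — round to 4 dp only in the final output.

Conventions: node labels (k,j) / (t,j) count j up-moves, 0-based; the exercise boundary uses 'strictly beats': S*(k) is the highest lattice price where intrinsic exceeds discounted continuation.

Δt=0.07329  u=1.06944  d=0.93507  q=0.53412  discount=0.99321
step 7 (expiry): payoffs max(K−S,0) = 34.4166 23.7532 11.5573 0.0000 0.0000 0.0000 0.0000 0.0000
step 6: (k=6,j=0): S=79.3562, K−S=29.2638, hold=28.5260 ⇒ V=29.2638 exercise | (k=6,j=1): S=90.7601, K−S=17.8599, hold=17.1221 ⇒ V=17.8599 exercise | (k=6,j=2): S=103.8029, K−S=4.8171, hold=5.3478 ⇒ V=5.3478 continue | (k=6,j=3): S=118.7200, K−S=0.0000, hold=0.0000 ⇒ V=0.0000 continue | (k=6,j=4): S=135.7808, K−S=0.0000, hold=0.0000 ⇒ V=0.0000 continue | (k=6,j=5): S=155.2933, K−S=0.0000, hold=0.0000 ⇒ V=0.0000 continue | (k=6,j=6): S=177.6098, K−S=0.0000, hold=0.0000 ⇒ V=0.0000 continue  boundary S*=90.7601
step 5: (k=5,j=0): S=84.8668, K−S=23.7532, hold=23.0154 ⇒ V=23.7532 exercise | (k=5,j=1): S=97.0627, K−S=11.5573, hold=11.1010 ⇒ V=11.5573 exercise | (k=5,j=2): S=111.0112, K−S=0.0000, hold=2.4745 ⇒ V=2.4745 continue | (k=5,j=3): S=126.9641, K−S=0.0000, hold=0.0000 ⇒ V=0.0000 continue | (k=5,j=4): S=145.2096, K−S=0.0000, hold=0.0000 ⇒ V=0.0000 continue | (k=5,j=5): S=166.0771, K−S=0.0000, hold=0.0000 ⇒ V=0.0000 continue  boundary S*=97.0627
step 4: (k=4,j=0): S=90.7601, K−S=17.8599, hold=17.1221 ⇒ V=17.8599 exercise | (k=4,j=1): S=103.8029, K−S=4.8171, hold=6.6605 ⇒ V=6.6605 continue | (k=4,j=2): S=118.7200, K−S=0.0000, hold=1.1450 ⇒ V=1.1450 continue | (k=4,j=3): S=135.7808, K−S=0.0000, hold=0.0000 ⇒ V=0.0000 continue | (k=4,j=4): S=155.2933, K−S=0.0000, hold=0.0000 ⇒ V=0.0000 continue  boundary S*=90.7601
step 3: (k=3,j=0): S=97.0627, K−S=11.5573, hold=11.7974 ⇒ V=11.7974 continue | (k=3,j=1): S=111.0112, K−S=0.0000, hold=3.6894 ⇒ V=3.6894 continue | (k=3,j=2): S=126.9641, K−S=0.0000, hold=0.5298 ⇒ V=0.5298 continue | (k=3,j=3): S=145.2096, K−S=0.0000, hold=0.0000 ⇒ V=0.0000 continue  boundary S*=-
step 2: (k=2,j=0): S=103.8029, K−S=4.8171, hold=7.4161 ⇒ V=7.4161 continue | (k=2,j=1): S=118.7200, K−S=0.0000, hold=1.9882 ⇒ V=1.9882 continue | (k=2,j=2): S=135.7808, K−S=0.0000, hold=0.2452 ⇒ V=0.2452 continue  boundary S*=-
step 1: (k=1,j=0): S=111.0112, K−S=0.0000, hold=4.4863 ⇒ V=4.4863 continue | (k=1,j=1): S=126.9641, K−S=0.0000, hold=1.0500 ⇒ V=1.0500 continue  boundary S*=-
step 0: (k=0,j=0): S=118.7200, K−S=0.0000, hold=2.6329 ⇒ V=2.6329 continue  boundary S*=-

price = 2.6329
boundary = - - - - 90.7601 97.0627 90.7601
tree:
2.6329
4.4863 1.0500
7.4161 1.9882 0.2452
11.7974 3.6894 0.5298 0.0000
17.8599 6.6605 1.1450 0.0000 0.0000
23.7532 11.5573 2.4745 0.0000 0.0000 0.0000
29.2638 17.8599 5.3478 0.0000 0.0000 0.0000 0.0000
34.4166 23.7532 11.5573 0.0000 0.0000 0.0000 0.0000 0.0000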